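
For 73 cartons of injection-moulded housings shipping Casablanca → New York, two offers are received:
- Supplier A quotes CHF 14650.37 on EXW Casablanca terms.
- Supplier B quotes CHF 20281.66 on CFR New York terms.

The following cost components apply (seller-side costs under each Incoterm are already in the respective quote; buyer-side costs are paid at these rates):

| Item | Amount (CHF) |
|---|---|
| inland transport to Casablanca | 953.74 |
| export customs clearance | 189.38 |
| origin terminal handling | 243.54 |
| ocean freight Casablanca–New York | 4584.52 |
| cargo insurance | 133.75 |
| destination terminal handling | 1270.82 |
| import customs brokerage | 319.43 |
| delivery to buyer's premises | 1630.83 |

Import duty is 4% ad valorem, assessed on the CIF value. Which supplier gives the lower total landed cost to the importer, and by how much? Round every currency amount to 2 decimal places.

Supplier A (EXW):
CIF value = EXW price + inland to port + export clearance + origin terminal + freight + insurance = 14650.37 + 953.74 + 189.38 + 243.54 + 4584.52 + 133.75 = 20755.30
Import duty = 20755.30 × 4% = 830.21
Buyer bears (A): 953.74 + 189.38 + 243.54 + 4584.52 + 133.75 + 1270.82 + 319.43 + 1630.83 = 9326.01
Landed cost (A) = invoice 14650.37 + 9326.01 + duty 830.21 = 24806.59
Supplier B (CFR):
CIF value = CFR price + insurance = 20281.66 + 133.75 = 20415.41
Import duty = 20415.41 × 4% = 816.62
Buyer bears (B): 133.75 + 1270.82 + 319.43 + 1630.83 = 3354.83
Landed cost (B) = invoice 20281.66 + 3354.83 + duty 816.62 = 24453.11
Difference = |24806.59 − 24453.11| = 353.48

Supplier B is cheaper by CHF 353.48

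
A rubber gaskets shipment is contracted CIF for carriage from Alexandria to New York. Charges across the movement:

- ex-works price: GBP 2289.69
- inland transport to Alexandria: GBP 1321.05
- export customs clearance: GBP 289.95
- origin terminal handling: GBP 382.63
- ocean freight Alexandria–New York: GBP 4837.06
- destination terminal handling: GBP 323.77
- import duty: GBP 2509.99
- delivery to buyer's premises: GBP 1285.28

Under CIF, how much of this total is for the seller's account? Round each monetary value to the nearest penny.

Seller's account: GBP 9120.38

CIF: the seller pays costs through ocean freight and marine insurance to the destination port.
Seller's account: goods 2289.69 + inland to port 1321.05 + export clearance 289.95 + origin terminal 382.63 + freight 4837.06 = 9120.38
Buyer's account: destination terminal 323.77 + duty 2509.99 + delivery 1285.28 = 4119.04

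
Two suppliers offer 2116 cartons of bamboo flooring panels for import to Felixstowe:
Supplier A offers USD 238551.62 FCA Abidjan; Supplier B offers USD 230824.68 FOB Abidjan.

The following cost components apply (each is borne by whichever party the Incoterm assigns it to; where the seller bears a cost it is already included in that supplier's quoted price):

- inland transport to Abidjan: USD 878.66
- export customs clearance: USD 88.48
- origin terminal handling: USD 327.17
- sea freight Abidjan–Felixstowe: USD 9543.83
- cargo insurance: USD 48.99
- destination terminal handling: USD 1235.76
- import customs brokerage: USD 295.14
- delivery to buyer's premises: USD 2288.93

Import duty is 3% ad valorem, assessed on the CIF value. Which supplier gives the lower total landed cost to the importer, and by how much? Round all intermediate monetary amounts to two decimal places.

Supplier B is cheaper by USD 8295.73

Supplier A (FCA):
CIF value = FCA price + origin terminal + freight + insurance = 238551.62 + 327.17 + 9543.83 + 48.99 = 248471.61
Import duty = 248471.61 × 3% = 7454.15
Buyer bears (A): 327.17 + 9543.83 + 48.99 + 1235.76 + 295.14 + 2288.93 = 13739.82
Landed cost (A) = invoice 238551.62 + 13739.82 + duty 7454.15 = 259745.59
Supplier B (FOB):
CIF value = FOB price + freight + insurance = 230824.68 + 9543.83 + 48.99 = 240417.50
Import duty = 240417.50 × 3% = 7212.53
Buyer bears (B): 9543.83 + 48.99 + 1235.76 + 295.14 + 2288.93 = 13412.65
Landed cost (B) = invoice 230824.68 + 13412.65 + duty 7212.53 = 251449.86
Difference = |259745.59 − 251449.86| = 8295.73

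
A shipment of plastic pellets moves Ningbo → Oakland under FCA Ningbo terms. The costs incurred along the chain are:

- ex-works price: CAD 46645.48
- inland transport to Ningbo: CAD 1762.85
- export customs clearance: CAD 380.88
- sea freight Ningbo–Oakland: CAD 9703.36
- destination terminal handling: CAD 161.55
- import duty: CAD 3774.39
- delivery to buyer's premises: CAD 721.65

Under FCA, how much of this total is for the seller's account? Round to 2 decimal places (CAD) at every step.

Seller's account: CAD 48789.21

FCA: the seller delivers export-cleared goods to the carrier; the buyer bears costs from that point.
Seller's account: goods 46645.48 + inland to port 1762.85 + export clearance 380.88 = 48789.21
Buyer's account: freight 9703.36 + destination terminal 161.55 + duty 3774.39 + delivery 721.65 = 14360.95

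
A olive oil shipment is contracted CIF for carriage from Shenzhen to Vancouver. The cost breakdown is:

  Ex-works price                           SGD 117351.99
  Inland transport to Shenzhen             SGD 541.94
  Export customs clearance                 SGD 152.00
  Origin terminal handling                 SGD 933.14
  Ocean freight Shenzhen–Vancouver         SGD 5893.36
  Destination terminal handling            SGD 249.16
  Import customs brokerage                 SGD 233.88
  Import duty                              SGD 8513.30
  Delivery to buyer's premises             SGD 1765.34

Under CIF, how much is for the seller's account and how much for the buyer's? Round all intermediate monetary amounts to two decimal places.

Seller: SGD 124872.43; buyer: SGD 10761.68

CIF: the seller pays costs through ocean freight and marine insurance to the destination port.
Seller's account: goods 117351.99 + inland to port 541.94 + export clearance 152.00 + origin terminal 933.14 + freight 5893.36 = 124872.43
Buyer's account: destination terminal 249.16 + brokerage 233.88 + duty 8513.30 + delivery 1765.34 = 10761.68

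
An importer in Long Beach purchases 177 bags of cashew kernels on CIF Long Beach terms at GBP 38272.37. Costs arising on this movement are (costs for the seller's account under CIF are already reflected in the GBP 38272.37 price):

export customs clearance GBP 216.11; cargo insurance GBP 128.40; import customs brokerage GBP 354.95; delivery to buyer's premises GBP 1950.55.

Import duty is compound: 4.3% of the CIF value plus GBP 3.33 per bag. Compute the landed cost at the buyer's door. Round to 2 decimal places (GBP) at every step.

Total landed cost: GBP 42812.99

CIF: the seller pays costs through ocean freight and marine insurance to the destination port.
Already in the invoice (seller's account under CIF): export clearance, insurance — exclude.
The CIF price already equals the CIF value: 38272.37
Ad valorem component: 38272.37 × 4.3% = 1645.71
Specific component: 177 × 3.33 = 589.41
Import duty = 1645.71 + 589.41 = 2235.12
Buyer bears: brokerage 354.95 + delivery 1950.55 + duty 2235.12 = 4540.62
Landed cost = invoice 38272.37 + 4540.62 = 42812.99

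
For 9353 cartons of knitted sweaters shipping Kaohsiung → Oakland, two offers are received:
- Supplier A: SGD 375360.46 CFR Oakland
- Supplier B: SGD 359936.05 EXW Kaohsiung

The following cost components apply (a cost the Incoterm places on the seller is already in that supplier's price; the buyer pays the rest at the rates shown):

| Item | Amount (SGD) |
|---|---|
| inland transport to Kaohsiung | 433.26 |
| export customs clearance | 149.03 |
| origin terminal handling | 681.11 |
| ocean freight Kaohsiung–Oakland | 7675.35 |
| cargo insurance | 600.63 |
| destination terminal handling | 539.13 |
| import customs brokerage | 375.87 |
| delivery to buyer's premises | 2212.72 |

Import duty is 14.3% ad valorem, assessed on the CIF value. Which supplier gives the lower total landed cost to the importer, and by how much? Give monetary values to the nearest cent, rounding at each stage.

Supplier A (CFR):
CIF value = CFR price + insurance = 375360.46 + 600.63 = 375961.09
Import duty = 375961.09 × 14.3% = 53762.44
Buyer bears (A): 600.63 + 539.13 + 375.87 + 2212.72 = 3728.35
Landed cost (A) = invoice 375360.46 + 3728.35 + duty 53762.44 = 432851.25
Supplier B (EXW):
CIF value = EXW price + inland to port + export clearance + origin terminal + freight + insurance = 359936.05 + 433.26 + 149.03 + 681.11 + 7675.35 + 600.63 = 369475.43
Import duty = 369475.43 × 14.3% = 52834.99
Buyer bears (B): 433.26 + 149.03 + 681.11 + 7675.35 + 600.63 + 539.13 + 375.87 + 2212.72 = 12667.10
Landed cost (B) = invoice 359936.05 + 12667.10 + duty 52834.99 = 425438.14
Difference = |432851.25 − 425438.14| = 7413.11

Supplier B is cheaper by SGD 7413.11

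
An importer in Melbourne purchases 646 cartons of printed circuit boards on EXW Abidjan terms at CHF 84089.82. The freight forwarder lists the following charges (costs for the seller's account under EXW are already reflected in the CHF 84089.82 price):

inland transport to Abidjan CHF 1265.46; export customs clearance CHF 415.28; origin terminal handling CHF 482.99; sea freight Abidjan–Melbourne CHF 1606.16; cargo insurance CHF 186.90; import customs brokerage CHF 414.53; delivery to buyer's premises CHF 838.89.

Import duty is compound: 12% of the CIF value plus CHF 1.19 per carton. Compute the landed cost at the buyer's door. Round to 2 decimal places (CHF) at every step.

Total landed cost: CHF 100634.36

EXW: the seller makes goods available at their premises; the buyer bears all onward costs.
CIF value = EXW price + inland to port + export clearance + origin terminal + freight + insurance = 84089.82 + 1265.46 + 415.28 + 482.99 + 1606.16 + 186.90 = 88046.61
Ad valorem component: 88046.61 × 12% = 10565.59
Specific component: 646 × 1.19 = 768.74
Import duty = 10565.59 + 768.74 = 11334.33
Buyer bears: inland to port 1265.46 + export clearance 415.28 + origin terminal 482.99 + freight 1606.16 + insurance 186.90 + brokerage 414.53 + delivery 838.89 + duty 11334.33 = 16544.54
Landed cost = invoice 84089.82 + 16544.54 = 100634.36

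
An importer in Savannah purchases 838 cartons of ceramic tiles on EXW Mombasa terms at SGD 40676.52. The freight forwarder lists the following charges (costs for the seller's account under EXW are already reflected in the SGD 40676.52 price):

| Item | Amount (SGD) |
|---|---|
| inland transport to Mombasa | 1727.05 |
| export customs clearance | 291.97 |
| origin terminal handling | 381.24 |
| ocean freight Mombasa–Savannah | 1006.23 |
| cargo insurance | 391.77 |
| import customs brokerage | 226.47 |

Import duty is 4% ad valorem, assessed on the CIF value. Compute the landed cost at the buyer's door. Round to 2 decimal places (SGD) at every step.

Total landed cost: SGD 46480.24

EXW: the seller makes goods available at their premises; the buyer bears all onward costs.
CIF value = EXW price + inland to port + export clearance + origin terminal + freight + insurance = 40676.52 + 1727.05 + 291.97 + 381.24 + 1006.23 + 391.77 = 44474.78
Import duty = 44474.78 × 4% = 1778.99
Buyer bears: inland to port 1727.05 + export clearance 291.97 + origin terminal 381.24 + freight 1006.23 + insurance 391.77 + brokerage 226.47 + duty 1778.99 = 5803.72
Landed cost = invoice 40676.52 + 5803.72 = 46480.24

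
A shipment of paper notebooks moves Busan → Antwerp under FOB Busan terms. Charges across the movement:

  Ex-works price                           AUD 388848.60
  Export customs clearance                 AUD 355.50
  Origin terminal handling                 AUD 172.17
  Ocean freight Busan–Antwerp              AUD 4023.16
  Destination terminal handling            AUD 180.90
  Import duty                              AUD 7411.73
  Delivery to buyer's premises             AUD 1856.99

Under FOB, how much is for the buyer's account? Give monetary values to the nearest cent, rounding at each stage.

Buyer's account: AUD 13472.78

FOB: the seller bears costs until goods are on board at the origin port; the buyer bears freight, insurance and all costs thereafter.
Seller's account: goods 388848.60 + export clearance 355.50 + origin terminal 172.17 = 389376.27
Buyer's account: freight 4023.16 + destination terminal 180.90 + duty 7411.73 + delivery 1856.99 = 13472.78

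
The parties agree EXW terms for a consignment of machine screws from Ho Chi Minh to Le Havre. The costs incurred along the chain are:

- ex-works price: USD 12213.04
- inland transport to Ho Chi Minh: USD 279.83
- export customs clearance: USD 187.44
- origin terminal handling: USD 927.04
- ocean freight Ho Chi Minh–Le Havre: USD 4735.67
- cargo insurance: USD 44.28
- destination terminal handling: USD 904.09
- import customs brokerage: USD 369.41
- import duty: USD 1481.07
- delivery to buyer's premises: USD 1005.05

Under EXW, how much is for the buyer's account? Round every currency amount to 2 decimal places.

EXW: the seller makes goods available at their premises; the buyer bears all onward costs.
Seller's account: goods 12213.04 = 12213.04
Buyer's account: inland to port 279.83 + export clearance 187.44 + origin terminal 927.04 + freight 4735.67 + insurance 44.28 + destination terminal 904.09 + brokerage 369.41 + duty 1481.07 + delivery 1005.05 = 9933.88

Buyer's account: USD 9933.88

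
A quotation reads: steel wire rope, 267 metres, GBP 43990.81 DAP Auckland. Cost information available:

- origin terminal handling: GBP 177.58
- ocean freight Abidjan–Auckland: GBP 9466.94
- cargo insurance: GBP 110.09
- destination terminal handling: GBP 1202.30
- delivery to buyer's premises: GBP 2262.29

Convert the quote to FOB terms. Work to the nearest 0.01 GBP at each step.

FOB price: GBP 30949.19

Not relevant to the conversion: origin terminal — on the seller under both DAP and FOB; already in the DAP price and stays in the FOB price.
From DAP to FOB, the seller no longer bears: freight, insurance, destination terminal, delivery.
FOB price = 43990.81 − 9466.94 − 110.09 − 1202.30 − 2262.29 = 30949.19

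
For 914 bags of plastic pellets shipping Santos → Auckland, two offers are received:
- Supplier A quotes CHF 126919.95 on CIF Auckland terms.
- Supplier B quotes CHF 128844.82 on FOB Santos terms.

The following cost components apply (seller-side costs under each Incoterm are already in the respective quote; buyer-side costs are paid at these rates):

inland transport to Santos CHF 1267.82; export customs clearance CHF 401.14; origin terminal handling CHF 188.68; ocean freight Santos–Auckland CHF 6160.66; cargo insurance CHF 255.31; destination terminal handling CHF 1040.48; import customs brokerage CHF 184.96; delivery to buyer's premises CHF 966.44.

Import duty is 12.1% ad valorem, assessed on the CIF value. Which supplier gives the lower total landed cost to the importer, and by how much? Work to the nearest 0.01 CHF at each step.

Supplier A (CIF):
The CIF price already equals the CIF value: 126919.95
Import duty = 126919.95 × 12.1% = 15357.31
Buyer bears (A): 1040.48 + 184.96 + 966.44 = 2191.88
Landed cost (A) = invoice 126919.95 + 2191.88 + duty 15357.31 = 144469.14
Supplier B (FOB):
CIF value = FOB price + freight + insurance = 128844.82 + 6160.66 + 255.31 = 135260.79
Import duty = 135260.79 × 12.1% = 16366.56
Buyer bears (B): 6160.66 + 255.31 + 1040.48 + 184.96 + 966.44 = 8607.85
Landed cost (B) = invoice 128844.82 + 8607.85 + duty 16366.56 = 153819.23
Difference = |144469.14 − 153819.23| = 9350.09

Supplier A is cheaper by CHF 9350.09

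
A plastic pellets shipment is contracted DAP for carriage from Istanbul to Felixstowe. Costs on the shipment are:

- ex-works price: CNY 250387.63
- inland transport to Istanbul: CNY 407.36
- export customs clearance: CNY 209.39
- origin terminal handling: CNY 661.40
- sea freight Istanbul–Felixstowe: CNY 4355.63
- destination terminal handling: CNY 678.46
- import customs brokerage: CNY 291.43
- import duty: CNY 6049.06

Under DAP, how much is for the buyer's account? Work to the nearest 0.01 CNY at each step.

DAP: the seller bears all costs to the named destination except import duty and clearance.
Seller's account: goods 250387.63 + inland to port 407.36 + export clearance 209.39 + origin terminal 661.40 + freight 4355.63 + destination terminal 678.46 = 256699.87
Buyer's account: brokerage 291.43 + duty 6049.06 = 6340.49

Buyer's account: CNY 6340.49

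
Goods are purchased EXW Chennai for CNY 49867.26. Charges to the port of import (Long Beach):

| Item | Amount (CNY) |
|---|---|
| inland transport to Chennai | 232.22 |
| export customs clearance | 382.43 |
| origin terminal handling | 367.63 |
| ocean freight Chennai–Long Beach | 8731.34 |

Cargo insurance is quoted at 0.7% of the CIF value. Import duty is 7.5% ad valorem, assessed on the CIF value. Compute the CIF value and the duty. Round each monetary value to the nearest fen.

CIF value: CNY 60000.89; import duty: CNY 4500.07

Let C be the CIF value. C = EXW price + pre-shipment costs + freight + 0.7% × C
C − 0.7% × C = 49867.26 + 232.22 + 382.43 + 367.63 + 8731.34
0.993 × C = 59580.88
C = 59580.88 / 0.993 = 60000.89
Insurance premium = 0.7% × 60000.89 = 420.01
Import duty = 60000.89 × 7.5% = 4500.07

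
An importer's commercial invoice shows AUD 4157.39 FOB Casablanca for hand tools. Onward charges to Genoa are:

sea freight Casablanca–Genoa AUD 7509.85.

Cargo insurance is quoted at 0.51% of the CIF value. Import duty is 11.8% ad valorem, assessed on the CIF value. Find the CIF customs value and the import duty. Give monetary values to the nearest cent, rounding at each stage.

Let C be the CIF value. C = FOB price + freight + 0.51% × C
C − 0.51% × C = 4157.39 + 7509.85
0.9949 × C = 11667.24
C = 11667.24 / 0.9949 = 11727.05
Insurance premium = 0.51% × 11727.05 = 59.81
Import duty = 11727.05 × 11.8% = 1383.79

CIF value: AUD 11727.05; import duty: AUD 1383.79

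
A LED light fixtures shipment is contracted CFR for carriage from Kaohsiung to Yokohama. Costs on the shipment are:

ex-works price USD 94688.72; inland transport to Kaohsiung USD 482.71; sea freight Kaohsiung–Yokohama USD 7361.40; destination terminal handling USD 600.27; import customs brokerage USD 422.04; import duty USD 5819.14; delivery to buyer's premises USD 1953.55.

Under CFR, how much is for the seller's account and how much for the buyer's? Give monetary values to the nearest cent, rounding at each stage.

CFR: the seller pays costs through ocean freight to the destination port, but not insurance.
Seller's account: goods 94688.72 + inland to port 482.71 + freight 7361.40 = 102532.83
Buyer's account: destination terminal 600.27 + brokerage 422.04 + duty 5819.14 + delivery 1953.55 = 8795.00

Seller: USD 102532.83; buyer: USD 8795.00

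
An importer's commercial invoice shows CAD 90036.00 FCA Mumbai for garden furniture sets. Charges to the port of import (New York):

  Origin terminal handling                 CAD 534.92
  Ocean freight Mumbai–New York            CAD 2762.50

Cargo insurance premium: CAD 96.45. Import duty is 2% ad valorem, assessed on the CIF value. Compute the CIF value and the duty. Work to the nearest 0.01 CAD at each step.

CIF = FCA price + pre-shipment costs + freight + insurance
CIF = 90036.00 + 534.92 + 2762.50 + 96.45 = 93429.87
Import duty = 93429.87 × 2% = 1868.60

CIF value: CAD 93429.87; import duty: CAD 1868.60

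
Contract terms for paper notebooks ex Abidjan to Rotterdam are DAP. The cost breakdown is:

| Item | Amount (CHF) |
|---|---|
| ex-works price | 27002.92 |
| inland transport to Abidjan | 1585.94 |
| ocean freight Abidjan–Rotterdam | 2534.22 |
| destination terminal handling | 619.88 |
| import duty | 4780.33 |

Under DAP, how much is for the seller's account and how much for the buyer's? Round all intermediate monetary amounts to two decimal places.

Seller: CHF 31742.96; buyer: CHF 4780.33

DAP: the seller bears all costs to the named destination except import duty and clearance.
Seller's account: goods 27002.92 + inland to port 1585.94 + freight 2534.22 + destination terminal 619.88 = 31742.96
Buyer's account: duty 4780.33 = 4780.33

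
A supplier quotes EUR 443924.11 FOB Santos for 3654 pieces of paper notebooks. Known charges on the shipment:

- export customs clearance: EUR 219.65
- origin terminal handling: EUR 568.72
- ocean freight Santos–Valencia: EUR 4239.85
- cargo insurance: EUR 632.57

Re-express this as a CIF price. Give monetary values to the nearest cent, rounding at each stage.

Not relevant to the conversion: origin terminal, export clearance — on the seller under both FOB and CIF; already in the FOB price and stays in the CIF price.
From FOB to CIF, the seller additionally bears: freight, insurance.
CIF price = 443924.11 + 4239.85 + 632.57 = 448796.53

CIF price: EUR 448796.53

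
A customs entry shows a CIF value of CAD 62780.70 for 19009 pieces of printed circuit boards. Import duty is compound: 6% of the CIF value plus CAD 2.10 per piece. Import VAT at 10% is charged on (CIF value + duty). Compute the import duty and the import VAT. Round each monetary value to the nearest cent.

Ad valorem component: 62780.70 × 6% = 3766.84
Specific component: 19009 × 2.10 = 39918.90
Import duty = 3766.84 + 39918.90 = 43685.74
VAT base = CIF + duty = 62780.70 + 43685.74 = 106466.44
Import VAT = 106466.44 × 10% = 10646.64

Import duty: CAD 43685.74; import VAT: CAD 10646.64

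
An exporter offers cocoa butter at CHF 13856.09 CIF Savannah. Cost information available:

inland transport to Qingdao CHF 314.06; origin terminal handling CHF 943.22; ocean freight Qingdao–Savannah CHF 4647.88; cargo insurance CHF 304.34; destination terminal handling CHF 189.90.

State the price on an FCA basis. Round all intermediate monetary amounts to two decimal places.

Not relevant to the conversion: inland to port — on the seller under both CIF and FCA; already in the CIF price and stays in the FCA price. destination terminal — on the buyer under both terms; not part of either seller's price.
From CIF to FCA, the seller no longer bears: origin terminal, freight, insurance.
FCA price = 13856.09 − 943.22 − 4647.88 − 304.34 = 7960.65

FCA price: CHF 7960.65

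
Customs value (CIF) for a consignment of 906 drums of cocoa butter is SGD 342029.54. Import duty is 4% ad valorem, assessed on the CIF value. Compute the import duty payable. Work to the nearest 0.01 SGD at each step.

Import duty: SGD 13681.18

Import duty = 342029.54 × 4% = 13681.18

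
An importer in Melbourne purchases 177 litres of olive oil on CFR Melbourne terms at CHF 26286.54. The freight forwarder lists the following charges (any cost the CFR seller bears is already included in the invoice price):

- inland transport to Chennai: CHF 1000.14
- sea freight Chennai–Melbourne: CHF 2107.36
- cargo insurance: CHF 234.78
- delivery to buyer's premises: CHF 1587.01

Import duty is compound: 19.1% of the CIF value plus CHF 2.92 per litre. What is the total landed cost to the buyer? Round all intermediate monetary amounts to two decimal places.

CFR: the seller pays costs through ocean freight to the destination port, but not insurance.
Already in the invoice (seller's account under CFR): inland to port, freight — exclude.
CIF value = CFR price + insurance = 26286.54 + 234.78 = 26521.32
Ad valorem component: 26521.32 × 19.1% = 5065.57
Specific component: 177 × 2.92 = 516.84
Import duty = 5065.57 + 516.84 = 5582.41
Buyer bears: insurance 234.78 + delivery 1587.01 + duty 5582.41 = 7404.20
Landed cost = invoice 26286.54 + 7404.20 = 33690.74

Total landed cost: CHF 33690.74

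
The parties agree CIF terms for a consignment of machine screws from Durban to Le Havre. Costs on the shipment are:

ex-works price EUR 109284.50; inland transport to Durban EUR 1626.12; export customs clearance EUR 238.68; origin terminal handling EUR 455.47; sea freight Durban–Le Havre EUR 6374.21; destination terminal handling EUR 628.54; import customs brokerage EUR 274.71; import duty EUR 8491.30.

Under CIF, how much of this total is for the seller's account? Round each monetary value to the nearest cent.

Seller's account: EUR 117978.98

CIF: the seller pays costs through ocean freight and marine insurance to the destination port.
Seller's account: goods 109284.50 + inland to port 1626.12 + export clearance 238.68 + origin terminal 455.47 + freight 6374.21 = 117978.98
Buyer's account: destination terminal 628.54 + brokerage 274.71 + duty 8491.30 = 9394.55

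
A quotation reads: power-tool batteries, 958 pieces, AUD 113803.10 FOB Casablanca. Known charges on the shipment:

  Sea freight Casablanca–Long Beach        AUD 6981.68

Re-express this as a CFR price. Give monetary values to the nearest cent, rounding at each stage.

From FOB to CFR, the seller additionally bears: freight.
CFR price = 113803.10 + 6981.68 = 120784.78

CFR price: AUD 120784.78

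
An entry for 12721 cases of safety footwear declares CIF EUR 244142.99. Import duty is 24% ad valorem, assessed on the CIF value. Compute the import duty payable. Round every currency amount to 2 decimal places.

Import duty: EUR 58594.32

Import duty = 244142.99 × 24% = 58594.32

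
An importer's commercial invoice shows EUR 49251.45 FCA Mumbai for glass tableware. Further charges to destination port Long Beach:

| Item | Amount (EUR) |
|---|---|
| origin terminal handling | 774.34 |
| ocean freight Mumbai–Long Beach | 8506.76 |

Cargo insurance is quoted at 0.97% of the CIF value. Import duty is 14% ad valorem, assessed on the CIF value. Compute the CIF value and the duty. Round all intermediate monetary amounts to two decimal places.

CIF value: EUR 59105.88; import duty: EUR 8274.82

Let C be the CIF value. C = FCA price + pre-shipment costs + freight + 0.97% × C
C − 0.97% × C = 49251.45 + 774.34 + 8506.76
0.9903 × C = 58532.55
C = 58532.55 / 0.9903 = 59105.88
Insurance premium = 0.97% × 59105.88 = 573.33
Import duty = 59105.88 × 14% = 8274.82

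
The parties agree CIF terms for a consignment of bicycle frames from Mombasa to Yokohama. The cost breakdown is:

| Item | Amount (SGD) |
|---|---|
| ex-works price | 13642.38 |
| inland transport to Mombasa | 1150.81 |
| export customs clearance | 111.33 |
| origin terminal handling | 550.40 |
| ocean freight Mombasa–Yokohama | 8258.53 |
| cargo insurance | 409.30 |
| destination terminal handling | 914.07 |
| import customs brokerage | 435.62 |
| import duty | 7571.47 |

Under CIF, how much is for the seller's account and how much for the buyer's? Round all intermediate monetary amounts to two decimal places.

CIF: the seller pays costs through ocean freight and marine insurance to the destination port.
Seller's account: goods 13642.38 + inland to port 1150.81 + export clearance 111.33 + origin terminal 550.40 + freight 8258.53 + insurance 409.30 = 24122.75
Buyer's account: destination terminal 914.07 + brokerage 435.62 + duty 7571.47 = 8921.16

Seller: SGD 24122.75; buyer: SGD 8921.16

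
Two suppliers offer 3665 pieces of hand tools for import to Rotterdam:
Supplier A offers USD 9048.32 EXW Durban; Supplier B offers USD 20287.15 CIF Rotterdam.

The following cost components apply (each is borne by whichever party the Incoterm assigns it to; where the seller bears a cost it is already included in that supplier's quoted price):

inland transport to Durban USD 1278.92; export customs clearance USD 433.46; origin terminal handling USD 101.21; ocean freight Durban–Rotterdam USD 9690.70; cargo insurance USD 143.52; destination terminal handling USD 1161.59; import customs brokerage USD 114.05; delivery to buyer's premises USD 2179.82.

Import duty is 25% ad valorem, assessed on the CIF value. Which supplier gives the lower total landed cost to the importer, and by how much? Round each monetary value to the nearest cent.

Supplier A (EXW):
CIF value = EXW price + inland to port + export clearance + origin terminal + freight + insurance = 9048.32 + 1278.92 + 433.46 + 101.21 + 9690.70 + 143.52 = 20696.13
Import duty = 20696.13 × 25% = 5174.03
Buyer bears (A): 1278.92 + 433.46 + 101.21 + 9690.70 + 143.52 + 1161.59 + 114.05 + 2179.82 = 15103.27
Landed cost (A) = invoice 9048.32 + 15103.27 + duty 5174.03 = 29325.62
Supplier B (CIF):
The CIF price already equals the CIF value: 20287.15
Import duty = 20287.15 × 25% = 5071.79
Buyer bears (B): 1161.59 + 114.05 + 2179.82 = 3455.46
Landed cost (B) = invoice 20287.15 + 3455.46 + duty 5071.79 = 28814.40
Difference = |29325.62 − 28814.40| = 511.22

Supplier B is cheaper by USD 511.22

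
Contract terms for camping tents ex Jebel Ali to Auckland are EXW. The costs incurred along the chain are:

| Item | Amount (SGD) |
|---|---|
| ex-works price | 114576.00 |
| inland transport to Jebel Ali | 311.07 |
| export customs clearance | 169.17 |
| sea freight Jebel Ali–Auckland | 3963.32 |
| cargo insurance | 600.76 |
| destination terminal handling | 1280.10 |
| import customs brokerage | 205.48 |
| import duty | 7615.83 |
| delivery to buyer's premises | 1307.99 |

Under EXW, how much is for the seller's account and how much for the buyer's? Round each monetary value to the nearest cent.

Seller: SGD 114576.00; buyer: SGD 15453.72

EXW: the seller makes goods available at their premises; the buyer bears all onward costs.
Seller's account: goods 114576.00 = 114576.00
Buyer's account: inland to port 311.07 + export clearance 169.17 + freight 3963.32 + insurance 600.76 + destination terminal 1280.10 + brokerage 205.48 + duty 7615.83 + delivery 1307.99 = 15453.72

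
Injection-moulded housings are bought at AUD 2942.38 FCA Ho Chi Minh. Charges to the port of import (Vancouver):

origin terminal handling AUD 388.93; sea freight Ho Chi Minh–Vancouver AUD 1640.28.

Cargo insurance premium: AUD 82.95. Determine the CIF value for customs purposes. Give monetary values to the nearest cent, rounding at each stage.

CIF value: AUD 5054.54

CIF = FCA price + pre-shipment costs + freight + insurance
CIF = 2942.38 + 388.93 + 1640.28 + 82.95 = 5054.54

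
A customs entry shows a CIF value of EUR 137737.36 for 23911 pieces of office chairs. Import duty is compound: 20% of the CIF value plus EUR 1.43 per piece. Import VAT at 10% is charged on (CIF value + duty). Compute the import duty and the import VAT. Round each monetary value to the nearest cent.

Ad valorem component: 137737.36 × 20% = 27547.47
Specific component: 23911 × 1.43 = 34192.73
Import duty = 27547.47 + 34192.73 = 61740.20
VAT base = CIF + duty = 137737.36 + 61740.20 = 199477.56
Import VAT = 199477.56 × 10% = 19947.76

Import duty: EUR 61740.20; import VAT: EUR 19947.76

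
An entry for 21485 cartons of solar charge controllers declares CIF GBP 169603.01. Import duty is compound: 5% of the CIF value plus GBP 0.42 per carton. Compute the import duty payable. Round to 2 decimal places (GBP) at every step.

Ad valorem component: 169603.01 × 5% = 8480.15
Specific component: 21485 × 0.42 = 9023.70
Import duty = 8480.15 + 9023.70 = 17503.85

Import duty: GBP 17503.85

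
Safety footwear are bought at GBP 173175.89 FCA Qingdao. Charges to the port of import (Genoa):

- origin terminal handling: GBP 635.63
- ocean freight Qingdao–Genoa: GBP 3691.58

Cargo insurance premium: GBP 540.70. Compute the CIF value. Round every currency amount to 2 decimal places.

CIF value: GBP 178043.80

CIF = FCA price + pre-shipment costs + freight + insurance
CIF = 173175.89 + 635.63 + 3691.58 + 540.70 = 178043.80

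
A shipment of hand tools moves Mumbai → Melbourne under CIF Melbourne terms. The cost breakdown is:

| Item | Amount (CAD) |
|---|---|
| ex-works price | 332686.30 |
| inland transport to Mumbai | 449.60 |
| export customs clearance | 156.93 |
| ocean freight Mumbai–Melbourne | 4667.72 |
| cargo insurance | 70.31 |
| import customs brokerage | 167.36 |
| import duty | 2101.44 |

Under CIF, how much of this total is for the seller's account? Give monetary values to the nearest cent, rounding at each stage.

CIF: the seller pays costs through ocean freight and marine insurance to the destination port.
Seller's account: goods 332686.30 + inland to port 449.60 + export clearance 156.93 + freight 4667.72 + insurance 70.31 = 338030.86
Buyer's account: brokerage 167.36 + duty 2101.44 = 2268.80

Seller's account: CAD 338030.86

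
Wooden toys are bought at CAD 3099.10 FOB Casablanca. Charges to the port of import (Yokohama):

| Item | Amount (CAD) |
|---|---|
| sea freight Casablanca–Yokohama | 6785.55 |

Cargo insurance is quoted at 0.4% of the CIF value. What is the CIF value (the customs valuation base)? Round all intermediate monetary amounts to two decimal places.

Let C be the CIF value. C = FOB price + freight + 0.4% × C
C − 0.4% × C = 3099.10 + 6785.55
0.996 × C = 9884.65
C = 9884.65 / 0.996 = 9924.35
Insurance premium = 0.4% × 9924.35 = 39.70

CIF value: CAD 9924.35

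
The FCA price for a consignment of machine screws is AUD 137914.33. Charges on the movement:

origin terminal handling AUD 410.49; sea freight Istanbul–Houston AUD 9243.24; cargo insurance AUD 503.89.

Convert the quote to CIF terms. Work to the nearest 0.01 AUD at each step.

CIF price: AUD 148071.95

From FCA to CIF, the seller additionally bears: origin terminal, freight, insurance.
CIF price = 137914.33 + 410.49 + 9243.24 + 503.89 = 148071.95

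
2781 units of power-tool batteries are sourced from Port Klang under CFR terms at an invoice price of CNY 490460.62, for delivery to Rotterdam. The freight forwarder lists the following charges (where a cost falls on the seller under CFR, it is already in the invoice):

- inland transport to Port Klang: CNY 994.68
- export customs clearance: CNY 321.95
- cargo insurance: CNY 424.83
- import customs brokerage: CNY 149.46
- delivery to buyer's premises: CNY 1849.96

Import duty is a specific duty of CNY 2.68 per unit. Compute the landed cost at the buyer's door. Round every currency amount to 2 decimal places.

CFR: the seller pays costs through ocean freight to the destination port, but not insurance.
Already in the invoice (seller's account under CFR): inland to port, export clearance — exclude.
CIF value = CFR price + insurance = 490460.62 + 424.83 = 490885.45
Import duty = 2781 × 2.68 = 7453.08
Buyer bears: insurance 424.83 + brokerage 149.46 + delivery 1849.96 + duty 7453.08 = 9877.33
Landed cost = invoice 490460.62 + 9877.33 = 500337.95

Total landed cost: CNY 500337.95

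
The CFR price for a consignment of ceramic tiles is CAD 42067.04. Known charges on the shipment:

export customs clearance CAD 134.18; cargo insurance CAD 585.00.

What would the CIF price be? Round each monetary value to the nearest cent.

CIF price: CAD 42652.04

Not relevant to the conversion: export clearance — on the seller under both CFR and CIF; already in the CFR price and stays in the CIF price.
From CFR to CIF, the seller additionally bears: insurance.
CIF price = 42067.04 + 585.00 = 42652.04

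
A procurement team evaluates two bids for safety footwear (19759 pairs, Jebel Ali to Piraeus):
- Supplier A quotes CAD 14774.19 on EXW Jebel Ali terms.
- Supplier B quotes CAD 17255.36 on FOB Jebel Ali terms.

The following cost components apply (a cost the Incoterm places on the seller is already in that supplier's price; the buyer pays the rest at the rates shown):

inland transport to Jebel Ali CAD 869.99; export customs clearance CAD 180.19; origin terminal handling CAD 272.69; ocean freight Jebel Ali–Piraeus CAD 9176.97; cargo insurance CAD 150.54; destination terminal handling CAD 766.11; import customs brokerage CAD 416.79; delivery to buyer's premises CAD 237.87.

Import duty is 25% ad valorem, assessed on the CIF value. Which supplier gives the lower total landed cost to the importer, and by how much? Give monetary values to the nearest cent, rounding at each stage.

Supplier A is cheaper by CAD 1447.88

Supplier A (EXW):
CIF value = EXW price + inland to port + export clearance + origin terminal + freight + insurance = 14774.19 + 869.99 + 180.19 + 272.69 + 9176.97 + 150.54 = 25424.57
Import duty = 25424.57 × 25% = 6356.14
Buyer bears (A): 869.99 + 180.19 + 272.69 + 9176.97 + 150.54 + 766.11 + 416.79 + 237.87 = 12071.15
Landed cost (A) = invoice 14774.19 + 12071.15 + duty 6356.14 = 33201.48
Supplier B (FOB):
CIF value = FOB price + freight + insurance = 17255.36 + 9176.97 + 150.54 = 26582.87
Import duty = 26582.87 × 25% = 6645.72
Buyer bears (B): 9176.97 + 150.54 + 766.11 + 416.79 + 237.87 = 10748.28
Landed cost (B) = invoice 17255.36 + 10748.28 + duty 6645.72 = 34649.36
Difference = |33201.48 − 34649.36| = 1447.88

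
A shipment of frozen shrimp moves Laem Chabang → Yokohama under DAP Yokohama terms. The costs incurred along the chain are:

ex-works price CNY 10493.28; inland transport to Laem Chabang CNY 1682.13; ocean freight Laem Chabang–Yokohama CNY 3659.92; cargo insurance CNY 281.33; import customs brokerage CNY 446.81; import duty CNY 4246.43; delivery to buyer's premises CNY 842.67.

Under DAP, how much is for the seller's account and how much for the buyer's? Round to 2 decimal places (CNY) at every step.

Seller: CNY 16959.33; buyer: CNY 4693.24

DAP: the seller bears all costs to the named destination except import duty and clearance.
Seller's account: goods 10493.28 + inland to port 1682.13 + freight 3659.92 + insurance 281.33 + delivery 842.67 = 16959.33
Buyer's account: brokerage 446.81 + duty 4246.43 = 4693.24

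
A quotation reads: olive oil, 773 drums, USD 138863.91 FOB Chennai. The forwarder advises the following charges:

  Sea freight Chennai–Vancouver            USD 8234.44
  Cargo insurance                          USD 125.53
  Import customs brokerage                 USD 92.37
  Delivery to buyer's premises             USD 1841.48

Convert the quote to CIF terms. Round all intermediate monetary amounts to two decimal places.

Not relevant to the conversion: brokerage, delivery — on the buyer under both terms; not part of either seller's price.
From FOB to CIF, the seller additionally bears: freight, insurance.
CIF price = 138863.91 + 8234.44 + 125.53 = 147223.88

CIF price: USD 147223.88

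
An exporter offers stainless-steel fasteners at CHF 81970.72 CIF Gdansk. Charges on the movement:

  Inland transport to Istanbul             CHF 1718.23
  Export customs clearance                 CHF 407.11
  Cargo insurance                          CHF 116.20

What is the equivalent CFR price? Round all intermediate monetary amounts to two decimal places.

Not relevant to the conversion: inland to port, export clearance — on the seller under both CIF and CFR; already in the CIF price and stays in the CFR price.
From CIF to CFR, the seller no longer bears: insurance.
CFR price = 81970.72 − 116.20 = 81854.52

CFR price: CHF 81854.52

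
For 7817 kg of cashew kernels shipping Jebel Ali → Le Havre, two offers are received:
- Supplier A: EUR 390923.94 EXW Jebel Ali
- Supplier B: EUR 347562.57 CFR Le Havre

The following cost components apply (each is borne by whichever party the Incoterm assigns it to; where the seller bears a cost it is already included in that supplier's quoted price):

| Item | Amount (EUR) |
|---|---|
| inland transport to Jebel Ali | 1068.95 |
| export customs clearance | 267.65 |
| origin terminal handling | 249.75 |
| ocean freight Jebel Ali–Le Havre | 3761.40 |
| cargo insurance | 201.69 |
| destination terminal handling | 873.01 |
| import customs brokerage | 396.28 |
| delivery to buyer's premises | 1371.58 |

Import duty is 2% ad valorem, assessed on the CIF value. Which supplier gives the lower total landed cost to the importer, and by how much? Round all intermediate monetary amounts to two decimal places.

Supplier B is cheaper by EUR 49683.30

Supplier A (EXW):
CIF value = EXW price + inland to port + export clearance + origin terminal + freight + insurance = 390923.94 + 1068.95 + 267.65 + 249.75 + 3761.40 + 201.69 = 396473.38
Import duty = 396473.38 × 2% = 7929.47
Buyer bears (A): 1068.95 + 267.65 + 249.75 + 3761.40 + 201.69 + 873.01 + 396.28 + 1371.58 = 8190.31
Landed cost (A) = invoice 390923.94 + 8190.31 + duty 7929.47 = 407043.72
Supplier B (CFR):
CIF value = CFR price + insurance = 347562.57 + 201.69 = 347764.26
Import duty = 347764.26 × 2% = 6955.29
Buyer bears (B): 201.69 + 873.01 + 396.28 + 1371.58 = 2842.56
Landed cost (B) = invoice 347562.57 + 2842.56 + duty 6955.29 = 357360.42
Difference = |407043.72 − 357360.42| = 49683.30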